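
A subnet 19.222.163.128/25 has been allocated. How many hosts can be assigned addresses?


Host bits = 32 - 25 = 7
Total addresses = 2^7 = 128
Usable = total - 2 (network and broadcast)
Usable hosts: 126


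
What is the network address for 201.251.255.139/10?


IP:   11001001.11111011.11111111.10001011
Mask: 11111111.11000000.00000000.00000000
AND operation:
Net:  11001001.11000000.00000000.00000000
Network: 201.192.0.0/10


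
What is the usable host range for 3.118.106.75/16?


Network: 3.118.0.0
Broadcast: 3.118.255.255
First usable = network + 1
Last usable = broadcast - 1
Range: 3.118.0.1 to 3.118.255.254


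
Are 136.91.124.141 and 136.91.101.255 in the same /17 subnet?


Mask: 255.255.128.0
136.91.124.141 AND mask = 136.91.0.0
136.91.101.255 AND mask = 136.91.0.0
Yes, same subnet (136.91.0.0)


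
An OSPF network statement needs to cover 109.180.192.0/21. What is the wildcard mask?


Subnet mask: 255.255.248.0
Wildcard = 255.255.255.255 - subnet mask
255 - 255 = 0
255 - 255 = 0
255 - 248 = 7
255 - 0 = 255
Wildcard: 0.0.7.255


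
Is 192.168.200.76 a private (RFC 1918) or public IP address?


RFC 1918 private ranges:
  10.0.0.0/8 (10.0.0.0 - 10.255.255.255)
  172.16.0.0/12 (172.16.0.0 - 172.31.255.255)
  192.168.0.0/16 (192.168.0.0 - 192.168.255.255)
Private (in 192.168.0.0/16)


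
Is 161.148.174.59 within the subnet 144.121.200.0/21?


Subnet network: 144.121.200.0
Test IP AND mask: 161.148.168.0
No, 161.148.174.59 is not in 144.121.200.0/21


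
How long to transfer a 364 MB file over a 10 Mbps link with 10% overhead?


Effective throughput = 10 * (1 - 10/100) = 9 Mbps
File size in Mb = 364 * 8 = 2912 Mb
Time = 2912 / 9
Time = 323.5556 seconds


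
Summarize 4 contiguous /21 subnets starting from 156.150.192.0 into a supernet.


Original prefix: /21
Number of subnets: 4 = 2^2
New prefix = 21 - 2 = 19
Supernet: 156.150.192.0/19


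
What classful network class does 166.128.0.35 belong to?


First octet: 166
Binary: 10100110
10xxxxxx -> Class B (128-191)
Class B, default mask 255.255.0.0 (/16)


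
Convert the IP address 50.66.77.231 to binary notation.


50 = 00110010
66 = 01000010
77 = 01001101
231 = 11100111
Binary: 00110010.01000010.01001101.11100111


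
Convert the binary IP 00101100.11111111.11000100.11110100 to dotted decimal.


00101100 = 44
11111111 = 255
11000100 = 196
11110100 = 244
IP: 44.255.196.244


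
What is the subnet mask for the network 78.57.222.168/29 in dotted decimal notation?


/29 means 29 network bits, 3 host bits
Binary: 11111111111111111111111111111000
Mask: 255.255.255.248


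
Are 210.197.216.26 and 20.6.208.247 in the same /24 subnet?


Mask: 255.255.255.0
210.197.216.26 AND mask = 210.197.216.0
20.6.208.247 AND mask = 20.6.208.0
No, different subnets (210.197.216.0 vs 20.6.208.0)


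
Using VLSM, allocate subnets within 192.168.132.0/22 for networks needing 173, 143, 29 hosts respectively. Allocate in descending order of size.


173 hosts -> /24 (254 usable): 192.168.132.0/24
143 hosts -> /24 (254 usable): 192.168.133.0/24
29 hosts -> /27 (30 usable): 192.168.134.0/27
Allocation: 192.168.132.0/24 (173 hosts, 254 usable); 192.168.133.0/24 (143 hosts, 254 usable); 192.168.134.0/27 (29 hosts, 30 usable)


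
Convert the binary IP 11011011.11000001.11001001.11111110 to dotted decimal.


11011011 = 219
11000001 = 193
11001001 = 201
11111110 = 254
IP: 219.193.201.254


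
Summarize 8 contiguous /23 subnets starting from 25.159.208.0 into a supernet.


Original prefix: /23
Number of subnets: 8 = 2^3
New prefix = 23 - 3 = 20
Supernet: 25.159.208.0/20


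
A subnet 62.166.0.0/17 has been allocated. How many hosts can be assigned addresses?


Host bits = 32 - 17 = 15
Total addresses = 2^15 = 32768
Usable = total - 2 (network and broadcast)
Usable hosts: 32766


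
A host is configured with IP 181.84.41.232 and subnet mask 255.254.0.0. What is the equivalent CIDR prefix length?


Binary: 11111111.11111110.00000000.00000000
Count leading 1s
Prefix: /15


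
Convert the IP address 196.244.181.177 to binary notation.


196 = 11000100
244 = 11110100
181 = 10110101
177 = 10110001
Binary: 11000100.11110100.10110101.10110001


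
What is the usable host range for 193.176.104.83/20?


Network: 193.176.96.0
Broadcast: 193.176.111.255
First usable = network + 1
Last usable = broadcast - 1
Range: 193.176.96.1 to 193.176.111.254


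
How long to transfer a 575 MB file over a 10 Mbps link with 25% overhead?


Effective throughput = 10 * (1 - 25/100) = 7.5 Mbps
File size in Mb = 575 * 8 = 4600 Mb
Time = 4600 / 7.5
Time = 613.3333 seconds


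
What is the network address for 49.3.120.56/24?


IP:   00110001.00000011.01111000.00111000
Mask: 11111111.11111111.11111111.00000000
AND operation:
Net:  00110001.00000011.01111000.00000000
Network: 49.3.120.0/24


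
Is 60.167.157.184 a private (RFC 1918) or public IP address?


RFC 1918 private ranges:
  10.0.0.0/8 (10.0.0.0 - 10.255.255.255)
  172.16.0.0/12 (172.16.0.0 - 172.31.255.255)
  192.168.0.0/16 (192.168.0.0 - 192.168.255.255)
Public (not in any RFC 1918 range)


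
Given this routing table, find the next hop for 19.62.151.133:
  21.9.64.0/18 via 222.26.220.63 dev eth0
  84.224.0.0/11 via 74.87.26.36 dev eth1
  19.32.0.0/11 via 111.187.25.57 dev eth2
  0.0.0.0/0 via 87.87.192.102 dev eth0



Longest prefix match for 19.62.151.133:
  /18 21.9.64.0: no
  /11 84.224.0.0: no
  /11 19.32.0.0: MATCH
  /0 0.0.0.0: MATCH
Selected: next-hop 111.187.25.57 via eth2 (matched /11)


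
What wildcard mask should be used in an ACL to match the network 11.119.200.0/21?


Subnet mask: 255.255.248.0
Wildcard = 255.255.255.255 - subnet mask
255 - 255 = 0
255 - 255 = 0
255 - 248 = 7
255 - 0 = 255
Wildcard: 0.0.7.255


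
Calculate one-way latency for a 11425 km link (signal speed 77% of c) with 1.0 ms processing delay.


Speed = 0.77 * 3e5 km/s = 231000 km/s
Propagation delay = 11425 / 231000 = 0.0495 s = 49.4589 ms
Processing delay = 1.0 ms
Total one-way latency = 50.4589 ms


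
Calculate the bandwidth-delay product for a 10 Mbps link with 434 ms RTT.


BDP = bandwidth * RTT
= 10 Mbps * 434 ms
= 10 * 1e6 * 434 / 1000 bits
= 4340000 bits
= 542500 bytes
= 529.7852 KB
BDP = 4340000 bits (542500 bytes)


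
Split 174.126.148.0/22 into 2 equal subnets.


New prefix = 22 + 1 = 23
Each subnet has 512 addresses
  174.126.148.0/23
  174.126.150.0/23
Subnets: 174.126.148.0/23, 174.126.150.0/23


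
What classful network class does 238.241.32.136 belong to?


First octet: 238
Binary: 11101110
1110xxxx -> Class D (224-239)
Class D (multicast), default mask N/A


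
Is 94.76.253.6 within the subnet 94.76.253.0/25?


Subnet network: 94.76.253.0
Test IP AND mask: 94.76.253.0
Yes, 94.76.253.6 is in 94.76.253.0/25


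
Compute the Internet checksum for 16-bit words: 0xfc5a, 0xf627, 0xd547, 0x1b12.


Sum all words (with carry folding):
+ 0xfc5a = 0xfc5a
+ 0xf627 = 0xf282
+ 0xd547 = 0xc7ca
+ 0x1b12 = 0xe2dc
One's complement: ~0xe2dc
Checksum = 0x1d23


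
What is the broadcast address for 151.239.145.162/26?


Network: 151.239.145.128/26
Host bits = 6
Set all host bits to 1:
Broadcast: 151.239.145.191


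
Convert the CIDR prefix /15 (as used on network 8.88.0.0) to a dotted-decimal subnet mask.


/15 means 15 network bits, 17 host bits
Binary: 11111111111111100000000000000000
Mask: 255.254.0.0


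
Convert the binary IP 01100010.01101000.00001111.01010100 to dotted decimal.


01100010 = 98
01101000 = 104
00001111 = 15
01010100 = 84
IP: 98.104.15.84


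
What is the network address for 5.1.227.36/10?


IP:   00000101.00000001.11100011.00100100
Mask: 11111111.11000000.00000000.00000000
AND operation:
Net:  00000101.00000000.00000000.00000000
Network: 5.0.0.0/10


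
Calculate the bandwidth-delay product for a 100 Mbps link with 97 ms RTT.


BDP = bandwidth * RTT
= 100 Mbps * 97 ms
= 100 * 1e6 * 97 / 1000 bits
= 9700000 bits
= 1212500 bytes
= 1184.082 KB
BDP = 9700000 bits (1212500 bytes)


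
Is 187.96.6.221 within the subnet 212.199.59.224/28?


Subnet network: 212.199.59.224
Test IP AND mask: 187.96.6.208
No, 187.96.6.221 is not in 212.199.59.224/28


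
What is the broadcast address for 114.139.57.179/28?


Network: 114.139.57.176/28
Host bits = 4
Set all host bits to 1:
Broadcast: 114.139.57.191


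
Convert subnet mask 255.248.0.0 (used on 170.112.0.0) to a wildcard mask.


Subnet mask: 255.248.0.0
Wildcard = 255.255.255.255 - subnet mask
255 - 255 = 0
255 - 248 = 7
255 - 0 = 255
255 - 0 = 255
Wildcard: 0.7.255.255


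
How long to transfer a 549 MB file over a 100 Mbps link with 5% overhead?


Effective throughput = 100 * (1 - 5/100) = 95 Mbps
File size in Mb = 549 * 8 = 4392 Mb
Time = 4392 / 95
Time = 46.2316 seconds


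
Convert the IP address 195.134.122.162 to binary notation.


195 = 11000011
134 = 10000110
122 = 01111010
162 = 10100010
Binary: 11000011.10000110.01111010.10100010


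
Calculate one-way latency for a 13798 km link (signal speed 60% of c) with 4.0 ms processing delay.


Speed = 0.6 * 3e5 km/s = 180000 km/s
Propagation delay = 13798 / 180000 = 0.0767 s = 76.6556 ms
Processing delay = 4.0 ms
Total one-way latency = 80.6556 ms


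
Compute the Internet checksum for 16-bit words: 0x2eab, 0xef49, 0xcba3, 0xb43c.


Sum all words (with carry folding):
+ 0x2eab = 0x2eab
+ 0xef49 = 0x1df5
+ 0xcba3 = 0xe998
+ 0xb43c = 0x9dd5
One's complement: ~0x9dd5
Checksum = 0x622a


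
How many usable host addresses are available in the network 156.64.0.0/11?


Host bits = 32 - 11 = 21
Total addresses = 2^21 = 2097152
Usable = total - 2 (network and broadcast)
Usable hosts: 2097150


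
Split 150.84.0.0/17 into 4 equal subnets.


New prefix = 17 + 2 = 19
Each subnet has 8192 addresses
  150.84.0.0/19
  150.84.32.0/19
  150.84.64.0/19
  150.84.96.0/19
Subnets: 150.84.0.0/19, 150.84.32.0/19, 150.84.64.0/19, 150.84.96.0/19


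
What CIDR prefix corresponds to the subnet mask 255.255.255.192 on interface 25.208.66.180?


Binary: 11111111.11111111.11111111.11000000
Count leading 1s
Prefix: /26


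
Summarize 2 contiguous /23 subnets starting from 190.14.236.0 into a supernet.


Original prefix: /23
Number of subnets: 2 = 2^1
New prefix = 23 - 1 = 22
Supernet: 190.14.236.0/22


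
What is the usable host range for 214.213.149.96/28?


Network: 214.213.149.96
Broadcast: 214.213.149.111
First usable = network + 1
Last usable = broadcast - 1
Range: 214.213.149.97 to 214.213.149.110


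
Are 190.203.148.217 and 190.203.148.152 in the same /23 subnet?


Mask: 255.255.254.0
190.203.148.217 AND mask = 190.203.148.0
190.203.148.152 AND mask = 190.203.148.0
Yes, same subnet (190.203.148.0)


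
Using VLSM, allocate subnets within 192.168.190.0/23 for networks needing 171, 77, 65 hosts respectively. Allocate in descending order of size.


171 hosts -> /24 (254 usable): 192.168.190.0/24
77 hosts -> /25 (126 usable): 192.168.191.0/25
65 hosts -> /25 (126 usable): 192.168.191.128/25
Allocation: 192.168.190.0/24 (171 hosts, 254 usable); 192.168.191.0/25 (77 hosts, 126 usable); 192.168.191.128/25 (65 hosts, 126 usable)


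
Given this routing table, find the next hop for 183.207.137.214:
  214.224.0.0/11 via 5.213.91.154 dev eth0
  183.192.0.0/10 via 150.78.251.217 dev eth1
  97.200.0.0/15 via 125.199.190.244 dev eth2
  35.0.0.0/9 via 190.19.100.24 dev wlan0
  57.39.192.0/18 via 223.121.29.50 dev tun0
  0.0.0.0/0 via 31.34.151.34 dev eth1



Longest prefix match for 183.207.137.214:
  /11 214.224.0.0: no
  /10 183.192.0.0: MATCH
  /15 97.200.0.0: no
  /9 35.0.0.0: no
  /18 57.39.192.0: no
  /0 0.0.0.0: MATCH
Selected: next-hop 150.78.251.217 via eth1 (matched /10)


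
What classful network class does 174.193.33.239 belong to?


First octet: 174
Binary: 10101110
10xxxxxx -> Class B (128-191)
Class B, default mask 255.255.0.0 (/16)


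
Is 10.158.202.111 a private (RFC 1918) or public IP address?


RFC 1918 private ranges:
  10.0.0.0/8 (10.0.0.0 - 10.255.255.255)
  172.16.0.0/12 (172.16.0.0 - 172.31.255.255)
  192.168.0.0/16 (192.168.0.0 - 192.168.255.255)
Private (in 10.0.0.0/8)


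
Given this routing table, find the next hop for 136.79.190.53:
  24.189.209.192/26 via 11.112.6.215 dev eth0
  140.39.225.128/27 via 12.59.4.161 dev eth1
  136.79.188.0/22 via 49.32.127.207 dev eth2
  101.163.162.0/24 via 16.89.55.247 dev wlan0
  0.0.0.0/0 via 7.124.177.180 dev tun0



Longest prefix match for 136.79.190.53:
  /26 24.189.209.192: no
  /27 140.39.225.128: no
  /22 136.79.188.0: MATCH
  /24 101.163.162.0: no
  /0 0.0.0.0: MATCH
Selected: next-hop 49.32.127.207 via eth2 (matched /22)


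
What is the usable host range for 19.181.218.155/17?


Network: 19.181.128.0
Broadcast: 19.181.255.255
First usable = network + 1
Last usable = broadcast - 1
Range: 19.181.128.1 to 19.181.255.254


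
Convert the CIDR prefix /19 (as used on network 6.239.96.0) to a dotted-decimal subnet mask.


/19 means 19 network bits, 13 host bits
Binary: 11111111111111111110000000000000
Mask: 255.255.224.0


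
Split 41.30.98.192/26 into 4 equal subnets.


New prefix = 26 + 2 = 28
Each subnet has 16 addresses
  41.30.98.192/28
  41.30.98.208/28
  41.30.98.224/28
  41.30.98.240/28
Subnets: 41.30.98.192/28, 41.30.98.208/28, 41.30.98.224/28, 41.30.98.240/28


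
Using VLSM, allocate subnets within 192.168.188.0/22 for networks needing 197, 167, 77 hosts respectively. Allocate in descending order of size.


197 hosts -> /24 (254 usable): 192.168.188.0/24
167 hosts -> /24 (254 usable): 192.168.189.0/24
77 hosts -> /25 (126 usable): 192.168.190.0/25
Allocation: 192.168.188.0/24 (197 hosts, 254 usable); 192.168.189.0/24 (167 hosts, 254 usable); 192.168.190.0/25 (77 hosts, 126 usable)


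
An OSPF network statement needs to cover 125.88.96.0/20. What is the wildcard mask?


Subnet mask: 255.255.240.0
Wildcard = 255.255.255.255 - subnet mask
255 - 255 = 0
255 - 255 = 0
255 - 240 = 15
255 - 0 = 255
Wildcard: 0.0.15.255


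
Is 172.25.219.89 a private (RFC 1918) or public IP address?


RFC 1918 private ranges:
  10.0.0.0/8 (10.0.0.0 - 10.255.255.255)
  172.16.0.0/12 (172.16.0.0 - 172.31.255.255)
  192.168.0.0/16 (192.168.0.0 - 192.168.255.255)
Private (in 172.16.0.0/12)


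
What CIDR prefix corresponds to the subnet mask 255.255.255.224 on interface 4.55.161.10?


Binary: 11111111.11111111.11111111.11100000
Count leading 1s
Prefix: /27


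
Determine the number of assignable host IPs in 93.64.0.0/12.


Host bits = 32 - 12 = 20
Total addresses = 2^20 = 1048576
Usable = total - 2 (network and broadcast)
Usable hosts: 1048574


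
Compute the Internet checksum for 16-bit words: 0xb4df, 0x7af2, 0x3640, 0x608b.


Sum all words (with carry folding):
+ 0xb4df = 0xb4df
+ 0x7af2 = 0x2fd2
+ 0x3640 = 0x6612
+ 0x608b = 0xc69d
One's complement: ~0xc69d
Checksum = 0x3962


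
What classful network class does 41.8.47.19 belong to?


First octet: 41
Binary: 00101001
0xxxxxxx -> Class A (1-126)
Class A, default mask 255.0.0.0 (/8)


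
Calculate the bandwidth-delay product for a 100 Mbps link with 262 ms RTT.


BDP = bandwidth * RTT
= 100 Mbps * 262 ms
= 100 * 1e6 * 262 / 1000 bits
= 26200000 bits
= 3275000 bytes
= 3198.2422 KB
BDP = 26200000 bits (3275000 bytes)


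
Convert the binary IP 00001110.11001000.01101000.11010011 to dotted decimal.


00001110 = 14
11001000 = 200
01101000 = 104
11010011 = 211
IP: 14.200.104.211


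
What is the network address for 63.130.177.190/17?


IP:   00111111.10000010.10110001.10111110
Mask: 11111111.11111111.10000000.00000000
AND operation:
Net:  00111111.10000010.10000000.00000000
Network: 63.130.128.0/17


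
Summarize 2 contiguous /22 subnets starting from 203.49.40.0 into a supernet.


Original prefix: /22
Number of subnets: 2 = 2^1
New prefix = 22 - 1 = 21
Supernet: 203.49.40.0/21


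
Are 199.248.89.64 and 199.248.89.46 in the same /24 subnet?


Mask: 255.255.255.0
199.248.89.64 AND mask = 199.248.89.0
199.248.89.46 AND mask = 199.248.89.0
Yes, same subnet (199.248.89.0)


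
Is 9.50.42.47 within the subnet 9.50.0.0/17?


Subnet network: 9.50.0.0
Test IP AND mask: 9.50.0.0
Yes, 9.50.42.47 is in 9.50.0.0/17


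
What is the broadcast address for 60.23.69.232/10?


Network: 60.0.0.0/10
Host bits = 22
Set all host bits to 1:
Broadcast: 60.63.255.255


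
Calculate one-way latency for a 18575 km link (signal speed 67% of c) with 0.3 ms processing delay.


Speed = 0.67 * 3e5 km/s = 201000 km/s
Propagation delay = 18575 / 201000 = 0.0924 s = 92.4129 ms
Processing delay = 0.3 ms
Total one-way latency = 92.7129 ms


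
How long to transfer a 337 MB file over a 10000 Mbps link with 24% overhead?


Effective throughput = 10000 * (1 - 24/100) = 7600 Mbps
File size in Mb = 337 * 8 = 2696 Mb
Time = 2696 / 7600
Time = 0.3547 seconds


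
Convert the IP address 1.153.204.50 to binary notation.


1 = 00000001
153 = 10011001
204 = 11001100
50 = 00110010
Binary: 00000001.10011001.11001100.00110010


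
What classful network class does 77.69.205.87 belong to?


First octet: 77
Binary: 01001101
0xxxxxxx -> Class A (1-126)
Class A, default mask 255.0.0.0 (/8)


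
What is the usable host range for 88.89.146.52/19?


Network: 88.89.128.0
Broadcast: 88.89.159.255
First usable = network + 1
Last usable = broadcast - 1
Range: 88.89.128.1 to 88.89.159.254


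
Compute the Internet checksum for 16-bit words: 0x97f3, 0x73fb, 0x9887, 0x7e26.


Sum all words (with carry folding):
+ 0x97f3 = 0x97f3
+ 0x73fb = 0x0bef
+ 0x9887 = 0xa476
+ 0x7e26 = 0x229d
One's complement: ~0x229d
Checksum = 0xdd62


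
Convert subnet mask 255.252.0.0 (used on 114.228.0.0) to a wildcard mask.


Subnet mask: 255.252.0.0
Wildcard = 255.255.255.255 - subnet mask
255 - 255 = 0
255 - 252 = 3
255 - 0 = 255
255 - 0 = 255
Wildcard: 0.3.255.255


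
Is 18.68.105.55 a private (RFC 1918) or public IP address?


RFC 1918 private ranges:
  10.0.0.0/8 (10.0.0.0 - 10.255.255.255)
  172.16.0.0/12 (172.16.0.0 - 172.31.255.255)
  192.168.0.0/16 (192.168.0.0 - 192.168.255.255)
Public (not in any RFC 1918 range)


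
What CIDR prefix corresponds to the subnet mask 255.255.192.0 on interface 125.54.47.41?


Binary: 11111111.11111111.11000000.00000000
Count leading 1s
Prefix: /18


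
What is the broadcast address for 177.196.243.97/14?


Network: 177.196.0.0/14
Host bits = 18
Set all host bits to 1:
Broadcast: 177.199.255.255


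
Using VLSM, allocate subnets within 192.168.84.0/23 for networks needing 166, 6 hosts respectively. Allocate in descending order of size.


166 hosts -> /24 (254 usable): 192.168.84.0/24
6 hosts -> /29 (6 usable): 192.168.85.0/29
Allocation: 192.168.84.0/24 (166 hosts, 254 usable); 192.168.85.0/29 (6 hosts, 6 usable)


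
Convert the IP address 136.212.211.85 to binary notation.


136 = 10001000
212 = 11010100
211 = 11010011
85 = 01010101
Binary: 10001000.11010100.11010011.01010101


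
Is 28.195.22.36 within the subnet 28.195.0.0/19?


Subnet network: 28.195.0.0
Test IP AND mask: 28.195.0.0
Yes, 28.195.22.36 is in 28.195.0.0/19


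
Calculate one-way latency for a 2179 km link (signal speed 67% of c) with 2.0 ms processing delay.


Speed = 0.67 * 3e5 km/s = 201000 km/s
Propagation delay = 2179 / 201000 = 0.0108 s = 10.8408 ms
Processing delay = 2.0 ms
Total one-way latency = 12.8408 ms


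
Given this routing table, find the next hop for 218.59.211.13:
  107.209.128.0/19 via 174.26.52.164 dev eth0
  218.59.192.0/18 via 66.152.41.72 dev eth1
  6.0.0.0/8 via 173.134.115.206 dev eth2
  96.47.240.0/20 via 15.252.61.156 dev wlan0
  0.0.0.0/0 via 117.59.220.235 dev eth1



Longest prefix match for 218.59.211.13:
  /19 107.209.128.0: no
  /18 218.59.192.0: MATCH
  /8 6.0.0.0: no
  /20 96.47.240.0: no
  /0 0.0.0.0: MATCH
Selected: next-hop 66.152.41.72 via eth1 (matched /18)


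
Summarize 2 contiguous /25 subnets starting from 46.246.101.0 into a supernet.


Original prefix: /25
Number of subnets: 2 = 2^1
New prefix = 25 - 1 = 24
Supernet: 46.246.101.0/24


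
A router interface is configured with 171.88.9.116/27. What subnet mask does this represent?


/27 means 27 network bits, 5 host bits
Binary: 11111111111111111111111111100000
Mask: 255.255.255.224


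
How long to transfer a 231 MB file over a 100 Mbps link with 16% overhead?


Effective throughput = 100 * (1 - 16/100) = 84 Mbps
File size in Mb = 231 * 8 = 1848 Mb
Time = 1848 / 84
Time = 22 seconds


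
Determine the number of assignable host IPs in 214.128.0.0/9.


Host bits = 32 - 9 = 23
Total addresses = 2^23 = 8388608
Usable = total - 2 (network and broadcast)
Usable hosts: 8388606


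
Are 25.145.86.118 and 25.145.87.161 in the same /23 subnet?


Mask: 255.255.254.0
25.145.86.118 AND mask = 25.145.86.0
25.145.87.161 AND mask = 25.145.86.0
Yes, same subnet (25.145.86.0)


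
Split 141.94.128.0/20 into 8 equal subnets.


New prefix = 20 + 3 = 23
Each subnet has 512 addresses
  141.94.128.0/23
  141.94.130.0/23
  141.94.132.0/23
  141.94.134.0/23
  141.94.136.0/23
  141.94.138.0/23
  141.94.140.0/23
  141.94.142.0/23
Subnets: 141.94.128.0/23, 141.94.130.0/23, 141.94.132.0/23, 141.94.134.0/23, 141.94.136.0/23, 141.94.138.0/23, 141.94.140.0/23, 141.94.142.0/23


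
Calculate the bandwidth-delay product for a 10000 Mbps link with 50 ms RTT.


BDP = bandwidth * RTT
= 10000 Mbps * 50 ms
= 10000 * 1e6 * 50 / 1000 bits
= 500000000 bits
= 62500000 bytes
= 61035.1562 KB
BDP = 500000000 bits (62500000 bytes)


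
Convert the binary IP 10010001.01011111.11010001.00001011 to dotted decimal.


10010001 = 145
01011111 = 95
11010001 = 209
00001011 = 11
IP: 145.95.209.11


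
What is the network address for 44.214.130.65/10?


IP:   00101100.11010110.10000010.01000001
Mask: 11111111.11000000.00000000.00000000
AND operation:
Net:  00101100.11000000.00000000.00000000
Network: 44.192.0.0/10


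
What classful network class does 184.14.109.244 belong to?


First octet: 184
Binary: 10111000
10xxxxxx -> Class B (128-191)
Class B, default mask 255.255.0.0 (/16)


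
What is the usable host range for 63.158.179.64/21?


Network: 63.158.176.0
Broadcast: 63.158.183.255
First usable = network + 1
Last usable = broadcast - 1
Range: 63.158.176.1 to 63.158.183.254


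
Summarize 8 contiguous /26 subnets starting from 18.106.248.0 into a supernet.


Original prefix: /26
Number of subnets: 8 = 2^3
New prefix = 26 - 3 = 23
Supernet: 18.106.248.0/23


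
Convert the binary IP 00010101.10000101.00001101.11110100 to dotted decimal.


00010101 = 21
10000101 = 133
00001101 = 13
11110100 = 244
IP: 21.133.13.244


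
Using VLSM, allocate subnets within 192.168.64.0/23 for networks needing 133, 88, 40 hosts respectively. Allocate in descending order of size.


133 hosts -> /24 (254 usable): 192.168.64.0/24
88 hosts -> /25 (126 usable): 192.168.65.0/25
40 hosts -> /26 (62 usable): 192.168.65.128/26
Allocation: 192.168.64.0/24 (133 hosts, 254 usable); 192.168.65.0/25 (88 hosts, 126 usable); 192.168.65.128/26 (40 hosts, 62 usable)


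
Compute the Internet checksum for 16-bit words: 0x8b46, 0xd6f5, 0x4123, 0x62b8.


Sum all words (with carry folding):
+ 0x8b46 = 0x8b46
+ 0xd6f5 = 0x623c
+ 0x4123 = 0xa35f
+ 0x62b8 = 0x0618
One's complement: ~0x0618
Checksum = 0xf9e7


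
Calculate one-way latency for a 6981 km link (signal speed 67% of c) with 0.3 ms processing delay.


Speed = 0.67 * 3e5 km/s = 201000 km/s
Propagation delay = 6981 / 201000 = 0.0347 s = 34.7313 ms
Processing delay = 0.3 ms
Total one-way latency = 35.0313 ms


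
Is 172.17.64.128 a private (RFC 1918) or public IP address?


RFC 1918 private ranges:
  10.0.0.0/8 (10.0.0.0 - 10.255.255.255)
  172.16.0.0/12 (172.16.0.0 - 172.31.255.255)
  192.168.0.0/16 (192.168.0.0 - 192.168.255.255)
Private (in 172.16.0.0/12)


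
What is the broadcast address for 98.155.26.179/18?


Network: 98.155.0.0/18
Host bits = 14
Set all host bits to 1:
Broadcast: 98.155.63.255


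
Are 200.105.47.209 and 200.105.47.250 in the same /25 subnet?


Mask: 255.255.255.128
200.105.47.209 AND mask = 200.105.47.128
200.105.47.250 AND mask = 200.105.47.128
Yes, same subnet (200.105.47.128)


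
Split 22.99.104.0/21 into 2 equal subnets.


New prefix = 21 + 1 = 22
Each subnet has 1024 addresses
  22.99.104.0/22
  22.99.108.0/22
Subnets: 22.99.104.0/22, 22.99.108.0/22


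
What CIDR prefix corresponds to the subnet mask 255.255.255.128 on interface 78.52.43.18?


Binary: 11111111.11111111.11111111.10000000
Count leading 1s
Prefix: /25


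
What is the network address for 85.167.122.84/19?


IP:   01010101.10100111.01111010.01010100
Mask: 11111111.11111111.11100000.00000000
AND operation:
Net:  01010101.10100111.01100000.00000000
Network: 85.167.96.0/19


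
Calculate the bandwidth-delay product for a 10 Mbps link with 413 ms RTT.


BDP = bandwidth * RTT
= 10 Mbps * 413 ms
= 10 * 1e6 * 413 / 1000 bits
= 4130000 bits
= 516250 bytes
= 504.1504 KB
BDP = 4130000 bits (516250 bytes)


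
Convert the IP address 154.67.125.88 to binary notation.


154 = 10011010
67 = 01000011
125 = 01111101
88 = 01011000
Binary: 10011010.01000011.01111101.01011000


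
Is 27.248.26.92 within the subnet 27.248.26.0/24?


Subnet network: 27.248.26.0
Test IP AND mask: 27.248.26.0
Yes, 27.248.26.92 is in 27.248.26.0/24


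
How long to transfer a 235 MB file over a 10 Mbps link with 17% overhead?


Effective throughput = 10 * (1 - 17/100) = 8.3 Mbps
File size in Mb = 235 * 8 = 1880 Mb
Time = 1880 / 8.3
Time = 226.506 seconds


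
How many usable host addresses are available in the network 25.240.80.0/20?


Host bits = 32 - 20 = 12
Total addresses = 2^12 = 4096
Usable = total - 2 (network and broadcast)
Usable hosts: 4094


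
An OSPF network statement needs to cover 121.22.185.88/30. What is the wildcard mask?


Subnet mask: 255.255.255.252
Wildcard = 255.255.255.255 - subnet mask
255 - 255 = 0
255 - 255 = 0
255 - 255 = 0
255 - 252 = 3
Wildcard: 0.0.0.3


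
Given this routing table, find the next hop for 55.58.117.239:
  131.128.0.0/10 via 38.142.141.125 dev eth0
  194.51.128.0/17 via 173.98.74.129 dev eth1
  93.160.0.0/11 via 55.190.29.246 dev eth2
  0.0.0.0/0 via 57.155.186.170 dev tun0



Longest prefix match for 55.58.117.239:
  /10 131.128.0.0: no
  /17 194.51.128.0: no
  /11 93.160.0.0: no
  /0 0.0.0.0: MATCH
Selected: next-hop 57.155.186.170 via tun0 (matched /0)


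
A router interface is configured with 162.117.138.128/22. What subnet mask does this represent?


/22 means 22 network bits, 10 host bits
Binary: 11111111111111111111110000000000
Mask: 255.255.252.0


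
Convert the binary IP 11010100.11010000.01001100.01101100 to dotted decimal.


11010100 = 212
11010000 = 208
01001100 = 76
01101100 = 108
IP: 212.208.76.108


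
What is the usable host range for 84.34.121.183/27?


Network: 84.34.121.160
Broadcast: 84.34.121.191
First usable = network + 1
Last usable = broadcast - 1
Range: 84.34.121.161 to 84.34.121.190


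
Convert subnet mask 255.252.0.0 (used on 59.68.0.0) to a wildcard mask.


Subnet mask: 255.252.0.0
Wildcard = 255.255.255.255 - subnet mask
255 - 255 = 0
255 - 252 = 3
255 - 0 = 255
255 - 0 = 255
Wildcard: 0.3.255.255


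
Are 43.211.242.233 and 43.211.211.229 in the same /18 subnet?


Mask: 255.255.192.0
43.211.242.233 AND mask = 43.211.192.0
43.211.211.229 AND mask = 43.211.192.0
Yes, same subnet (43.211.192.0)


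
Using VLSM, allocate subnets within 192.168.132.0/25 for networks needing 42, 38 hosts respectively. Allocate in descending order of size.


42 hosts -> /26 (62 usable): 192.168.132.0/26
38 hosts -> /26 (62 usable): 192.168.132.64/26
Allocation: 192.168.132.0/26 (42 hosts, 62 usable); 192.168.132.64/26 (38 hosts, 62 usable)


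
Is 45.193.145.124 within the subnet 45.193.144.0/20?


Subnet network: 45.193.144.0
Test IP AND mask: 45.193.144.0
Yes, 45.193.145.124 is in 45.193.144.0/20


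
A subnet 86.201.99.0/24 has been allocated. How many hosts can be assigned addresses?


Host bits = 32 - 24 = 8
Total addresses = 2^8 = 256
Usable = total - 2 (network and broadcast)
Usable hosts: 254


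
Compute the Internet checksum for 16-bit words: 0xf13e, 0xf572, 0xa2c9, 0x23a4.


Sum all words (with carry folding):
+ 0xf13e = 0xf13e
+ 0xf572 = 0xe6b1
+ 0xa2c9 = 0x897b
+ 0x23a4 = 0xad1f
One's complement: ~0xad1f
Checksum = 0x52e0


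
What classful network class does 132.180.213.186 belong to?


First octet: 132
Binary: 10000100
10xxxxxx -> Class B (128-191)
Class B, default mask 255.255.0.0 (/16)


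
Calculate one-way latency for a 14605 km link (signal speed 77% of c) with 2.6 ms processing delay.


Speed = 0.77 * 3e5 km/s = 231000 km/s
Propagation delay = 14605 / 231000 = 0.0632 s = 63.2251 ms
Processing delay = 2.6 ms
Total one-way latency = 65.8251 ms


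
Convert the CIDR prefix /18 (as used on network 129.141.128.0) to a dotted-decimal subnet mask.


/18 means 18 network bits, 14 host bits
Binary: 11111111111111111100000000000000
Mask: 255.255.192.0


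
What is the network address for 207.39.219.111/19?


IP:   11001111.00100111.11011011.01101111
Mask: 11111111.11111111.11100000.00000000
AND operation:
Net:  11001111.00100111.11000000.00000000
Network: 207.39.192.0/19


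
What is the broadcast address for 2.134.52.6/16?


Network: 2.134.0.0/16
Host bits = 16
Set all host bits to 1:
Broadcast: 2.134.255.255


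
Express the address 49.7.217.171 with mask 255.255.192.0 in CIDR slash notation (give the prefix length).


Binary: 11111111.11111111.11000000.00000000
Count leading 1s
Prefix: /18


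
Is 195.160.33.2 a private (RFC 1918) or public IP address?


RFC 1918 private ranges:
  10.0.0.0/8 (10.0.0.0 - 10.255.255.255)
  172.16.0.0/12 (172.16.0.0 - 172.31.255.255)
  192.168.0.0/16 (192.168.0.0 - 192.168.255.255)
Public (not in any RFC 1918 range)


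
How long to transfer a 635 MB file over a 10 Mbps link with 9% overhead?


Effective throughput = 10 * (1 - 9/100) = 9.1 Mbps
File size in Mb = 635 * 8 = 5080 Mb
Time = 5080 / 9.1
Time = 558.2418 seconds


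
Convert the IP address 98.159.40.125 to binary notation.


98 = 01100010
159 = 10011111
40 = 00101000
125 = 01111101
Binary: 01100010.10011111.00101000.01111101


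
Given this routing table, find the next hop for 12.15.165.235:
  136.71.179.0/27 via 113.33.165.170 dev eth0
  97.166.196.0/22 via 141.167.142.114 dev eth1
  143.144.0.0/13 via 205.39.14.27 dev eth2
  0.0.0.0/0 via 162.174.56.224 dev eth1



Longest prefix match for 12.15.165.235:
  /27 136.71.179.0: no
  /22 97.166.196.0: no
  /13 143.144.0.0: no
  /0 0.0.0.0: MATCH
Selected: next-hop 162.174.56.224 via eth1 (matched /0)


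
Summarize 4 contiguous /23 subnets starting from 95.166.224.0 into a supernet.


Original prefix: /23
Number of subnets: 4 = 2^2
New prefix = 23 - 2 = 21
Supernet: 95.166.224.0/21


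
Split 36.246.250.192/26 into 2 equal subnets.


New prefix = 26 + 1 = 27
Each subnet has 32 addresses
  36.246.250.192/27
  36.246.250.224/27
Subnets: 36.246.250.192/27, 36.246.250.224/27


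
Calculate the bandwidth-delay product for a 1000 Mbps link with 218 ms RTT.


BDP = bandwidth * RTT
= 1000 Mbps * 218 ms
= 1000 * 1e6 * 218 / 1000 bits
= 218000000 bits
= 27250000 bytes
= 26611.3281 KB
BDP = 218000000 bits (27250000 bytes)


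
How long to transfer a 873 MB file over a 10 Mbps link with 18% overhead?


Effective throughput = 10 * (1 - 18/100) = 8.2 Mbps
File size in Mb = 873 * 8 = 6984 Mb
Time = 6984 / 8.2
Time = 851.7073 seconds


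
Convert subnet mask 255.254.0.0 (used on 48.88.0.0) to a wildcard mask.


Subnet mask: 255.254.0.0
Wildcard = 255.255.255.255 - subnet mask
255 - 255 = 0
255 - 254 = 1
255 - 0 = 255
255 - 0 = 255
Wildcard: 0.1.255.255


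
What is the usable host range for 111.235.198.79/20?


Network: 111.235.192.0
Broadcast: 111.235.207.255
First usable = network + 1
Last usable = broadcast - 1
Range: 111.235.192.1 to 111.235.207.254


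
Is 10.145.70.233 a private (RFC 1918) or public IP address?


RFC 1918 private ranges:
  10.0.0.0/8 (10.0.0.0 - 10.255.255.255)
  172.16.0.0/12 (172.16.0.0 - 172.31.255.255)
  192.168.0.0/16 (192.168.0.0 - 192.168.255.255)
Private (in 10.0.0.0/8)


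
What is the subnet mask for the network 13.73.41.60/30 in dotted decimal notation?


/30 means 30 network bits, 2 host bits
Binary: 11111111111111111111111111111100
Mask: 255.255.255.252


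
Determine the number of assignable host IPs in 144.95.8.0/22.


Host bits = 32 - 22 = 10
Total addresses = 2^10 = 1024
Usable = total - 2 (network and broadcast)
Usable hosts: 1022


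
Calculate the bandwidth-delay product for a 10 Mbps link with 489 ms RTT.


BDP = bandwidth * RTT
= 10 Mbps * 489 ms
= 10 * 1e6 * 489 / 1000 bits
= 4890000 bits
= 611250 bytes
= 596.9238 KB
BDP = 4890000 bits (611250 bytes)


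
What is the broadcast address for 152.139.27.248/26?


Network: 152.139.27.192/26
Host bits = 6
Set all host bits to 1:
Broadcast: 152.139.27.255


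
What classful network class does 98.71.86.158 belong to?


First octet: 98
Binary: 01100010
0xxxxxxx -> Class A (1-126)
Class A, default mask 255.0.0.0 (/8)


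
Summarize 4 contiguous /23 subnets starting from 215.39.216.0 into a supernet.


Original prefix: /23
Number of subnets: 4 = 2^2
New prefix = 23 - 2 = 21
Supernet: 215.39.216.0/21


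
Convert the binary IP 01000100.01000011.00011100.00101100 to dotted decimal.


01000100 = 68
01000011 = 67
00011100 = 28
00101100 = 44
IP: 68.67.28.44


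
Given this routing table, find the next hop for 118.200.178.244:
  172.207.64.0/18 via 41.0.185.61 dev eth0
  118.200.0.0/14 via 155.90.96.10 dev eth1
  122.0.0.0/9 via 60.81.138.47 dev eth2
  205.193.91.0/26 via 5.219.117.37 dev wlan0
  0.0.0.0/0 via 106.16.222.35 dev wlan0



Longest prefix match for 118.200.178.244:
  /18 172.207.64.0: no
  /14 118.200.0.0: MATCH
  /9 122.0.0.0: no
  /26 205.193.91.0: no
  /0 0.0.0.0: MATCH
Selected: next-hop 155.90.96.10 via eth1 (matched /14)


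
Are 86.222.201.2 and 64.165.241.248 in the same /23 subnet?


Mask: 255.255.254.0
86.222.201.2 AND mask = 86.222.200.0
64.165.241.248 AND mask = 64.165.240.0
No, different subnets (86.222.200.0 vs 64.165.240.0)


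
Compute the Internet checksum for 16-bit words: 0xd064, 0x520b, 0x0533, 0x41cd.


Sum all words (with carry folding):
+ 0xd064 = 0xd064
+ 0x520b = 0x2270
+ 0x0533 = 0x27a3
+ 0x41cd = 0x6970
One's complement: ~0x6970
Checksum = 0x968f


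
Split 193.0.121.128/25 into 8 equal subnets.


New prefix = 25 + 3 = 28
Each subnet has 16 addresses
  193.0.121.128/28
  193.0.121.144/28
  193.0.121.160/28
  193.0.121.176/28
  193.0.121.192/28
  193.0.121.208/28
  193.0.121.224/28
  193.0.121.240/28
Subnets: 193.0.121.128/28, 193.0.121.144/28, 193.0.121.160/28, 193.0.121.176/28, 193.0.121.192/28, 193.0.121.208/28, 193.0.121.224/28, 193.0.121.240/28


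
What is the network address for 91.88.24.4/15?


IP:   01011011.01011000.00011000.00000100
Mask: 11111111.11111110.00000000.00000000
AND operation:
Net:  01011011.01011000.00000000.00000000
Network: 91.88.0.0/15


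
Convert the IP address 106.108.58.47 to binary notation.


106 = 01101010
108 = 01101100
58 = 00111010
47 = 00101111
Binary: 01101010.01101100.00111010.00101111


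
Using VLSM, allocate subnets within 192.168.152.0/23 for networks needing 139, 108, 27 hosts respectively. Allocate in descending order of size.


139 hosts -> /24 (254 usable): 192.168.152.0/24
108 hosts -> /25 (126 usable): 192.168.153.0/25
27 hosts -> /27 (30 usable): 192.168.153.128/27
Allocation: 192.168.152.0/24 (139 hosts, 254 usable); 192.168.153.0/25 (108 hosts, 126 usable); 192.168.153.128/27 (27 hosts, 30 usable)


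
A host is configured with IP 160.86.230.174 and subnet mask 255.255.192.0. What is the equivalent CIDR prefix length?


Binary: 11111111.11111111.11000000.00000000
Count leading 1s
Prefix: /18


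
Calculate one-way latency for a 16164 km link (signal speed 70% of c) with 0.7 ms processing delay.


Speed = 0.7 * 3e5 km/s = 210000 km/s
Propagation delay = 16164 / 210000 = 0.077 s = 76.9714 ms
Processing delay = 0.7 ms
Total one-way latency = 77.6714 ms


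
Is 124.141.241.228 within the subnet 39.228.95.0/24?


Subnet network: 39.228.95.0
Test IP AND mask: 124.141.241.0
No, 124.141.241.228 is not in 39.228.95.0/24


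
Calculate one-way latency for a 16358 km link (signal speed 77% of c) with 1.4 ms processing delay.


Speed = 0.77 * 3e5 km/s = 231000 km/s
Propagation delay = 16358 / 231000 = 0.0708 s = 70.8139 ms
Processing delay = 1.4 ms
Total one-way latency = 72.2139 ms


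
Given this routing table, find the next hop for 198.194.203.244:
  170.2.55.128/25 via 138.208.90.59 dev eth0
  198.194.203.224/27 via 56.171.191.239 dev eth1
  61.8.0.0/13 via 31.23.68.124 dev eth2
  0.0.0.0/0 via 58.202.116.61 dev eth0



Longest prefix match for 198.194.203.244:
  /25 170.2.55.128: no
  /27 198.194.203.224: MATCH
  /13 61.8.0.0: no
  /0 0.0.0.0: MATCH
Selected: next-hop 56.171.191.239 via eth1 (matched /27)


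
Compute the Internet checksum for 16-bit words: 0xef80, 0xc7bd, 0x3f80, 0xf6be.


Sum all words (with carry folding):
+ 0xef80 = 0xef80
+ 0xc7bd = 0xb73e
+ 0x3f80 = 0xf6be
+ 0xf6be = 0xed7d
One's complement: ~0xed7d
Checksum = 0x1282


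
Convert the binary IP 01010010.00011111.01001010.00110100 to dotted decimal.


01010010 = 82
00011111 = 31
01001010 = 74
00110100 = 52
IP: 82.31.74.52


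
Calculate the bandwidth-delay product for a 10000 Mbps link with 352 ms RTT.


BDP = bandwidth * RTT
= 10000 Mbps * 352 ms
= 10000 * 1e6 * 352 / 1000 bits
= 3520000000 bits
= 440000000 bytes
= 429687.5 KB
BDP = 3520000000 bits (440000000 bytes)


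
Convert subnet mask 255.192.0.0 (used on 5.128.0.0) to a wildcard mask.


Subnet mask: 255.192.0.0
Wildcard = 255.255.255.255 - subnet mask
255 - 255 = 0
255 - 192 = 63
255 - 0 = 255
255 - 0 = 255
Wildcard: 0.63.255.255


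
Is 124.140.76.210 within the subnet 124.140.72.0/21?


Subnet network: 124.140.72.0
Test IP AND mask: 124.140.72.0
Yes, 124.140.76.210 is in 124.140.72.0/21


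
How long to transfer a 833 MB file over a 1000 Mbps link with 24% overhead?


Effective throughput = 1000 * (1 - 24/100) = 760 Mbps
File size in Mb = 833 * 8 = 6664 Mb
Time = 6664 / 760
Time = 8.7684 seconds


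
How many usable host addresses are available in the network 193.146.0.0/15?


Host bits = 32 - 15 = 17
Total addresses = 2^17 = 131072
Usable = total - 2 (network and broadcast)
Usable hosts: 131070


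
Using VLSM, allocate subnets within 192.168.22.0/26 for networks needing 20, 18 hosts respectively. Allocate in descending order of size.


20 hosts -> /27 (30 usable): 192.168.22.0/27
18 hosts -> /27 (30 usable): 192.168.22.32/27
Allocation: 192.168.22.0/27 (20 hosts, 30 usable); 192.168.22.32/27 (18 hosts, 30 usable)


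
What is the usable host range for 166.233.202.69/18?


Network: 166.233.192.0
Broadcast: 166.233.255.255
First usable = network + 1
Last usable = broadcast - 1
Range: 166.233.192.1 to 166.233.255.254


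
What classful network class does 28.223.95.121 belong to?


First octet: 28
Binary: 00011100
0xxxxxxx -> Class A (1-126)
Class A, default mask 255.0.0.0 (/8)


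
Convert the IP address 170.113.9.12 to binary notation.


170 = 10101010
113 = 01110001
9 = 00001001
12 = 00001100
Binary: 10101010.01110001.00001001.00001100


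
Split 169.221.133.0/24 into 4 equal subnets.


New prefix = 24 + 2 = 26
Each subnet has 64 addresses
  169.221.133.0/26
  169.221.133.64/26
  169.221.133.128/26
  169.221.133.192/26
Subnets: 169.221.133.0/26, 169.221.133.64/26, 169.221.133.128/26, 169.221.133.192/26
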